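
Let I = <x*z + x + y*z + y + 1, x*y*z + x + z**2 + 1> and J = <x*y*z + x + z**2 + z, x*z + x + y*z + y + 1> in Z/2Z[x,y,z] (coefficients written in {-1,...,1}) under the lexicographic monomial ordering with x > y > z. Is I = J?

Equality of ideals is decidable: compute both reduced Gröbner bases (unique for the ordering) and check whether they agree.
Buchberger on the first generating set:
f_1 = x*z + x + y*z + y + 1, LT = x*z.
f_2 = x*y*z + x + z**2 + 1, LT = x*y*z.

S(f_1,f_2): lcm = x*y*z. S = x*y + x + y**2*z + y**2 + y + z**2 + 1.
  leading term x*y: no divisor's leading term divides it; move x*y to the remainder.
  leading term x: no divisor's leading term divides it; move x to the remainder.
  leading term y**2*z: no divisor's leading term divides it; move y**2*z to the remainder.
  leading term y**2: no divisor's leading term divides it; move y**2 to the remainder.
  leading term y: no divisor's leading term divides it; move y to the remainder.
  leading term z**2: no divisor's leading term divides it; move z**2 to the remainder.
  leading term 1: no divisor's leading term divides it; move 1 to the remainder.
  remainder x*y + x + y**2*z + y**2 + y + z**2 + 1 ≠ 0; add g_3 = x*y + x + y**2*z + y**2 + y + z**2 + 1 to the basis.

S(f_1,g_3): lcm = x*y*z. S = x*y + x*z + y**2*z**2 + y**2 + y*z + y + z**3 + z.
  leading term x*y: subtract (1)·g_3 from x*y + x*z + y**2*z**2 + y**2 + y*z + y + z**3 + z → x*z + x + y**2*z**2 + y**2*z + y*z + z**3 + z**2 + z + 1
  leading term x*z: subtract (1)·f_1 from x*z + x + y**2*z**2 + y**2*z + y*z + z**3 + z**2 + z + 1 → y**2*z**2 + y**2*z + y + z**3 + z**2 + z
  leading term y**2*z**2: no divisor's leading term divides it; move y**2*z**2 to the remainder.
  leading term y**2*z: no divisor's leading term divides it; move y**2*z to the remainder.
  leading term y: no divisor's leading term divides it; move y to the remainder.
  leading term z**3: no divisor's leading term divides it; move z**3 to the remainder.
  leading term z**2: no divisor's leading term divides it; move z**2 to the remainder.
  leading term z: no divisor's leading term divides it; move z to the remainder.
  remainder y**2*z**2 + y**2*z + y + z**3 + z**2 + z ≠ 0; add g_4 = y**2*z**2 + y**2*z + y + z**3 + z**2 + z to the basis.

The other S-polynomials (S(f_2,g_3), S(f_1,g_4), S(f_2,g_4), S(g_3,g_4)) all reduce to 0 modulo the current basis, so we have a Gröbner basis.
Inter-reduce: drop elements whose leading term is divisible by another's, tail-reduce, and make monic.
Reduced Gröbner basis: {x*y + x + y**2*z + y**2 + y + z**2 + 1, x*z + x + y*z + y + 1, y**2*z**2 + y**2*z + y + z**3 + z**2 + z}.

Buchberger on the second generating set:
h_1 = x*y*z + x + z**2 + z, LT = x*y*z.
h_2 = x*z + x + y*z + y + 1, LT = x*z.

S(h_1,h_2): lcm = x*y*z. S = x*y + x + y**2*z + y**2 + y + z**2 + z.
  leading term x*y: no divisor's leading term divides it; move x*y to the remainder.
  leading term x: no divisor's leading term divides it; move x to the remainder.
  leading term y**2*z: no divisor's leading term divides it; move y**2*z to the remainder.
  leading term y**2: no divisor's leading term divides it; move y**2 to the remainder.
  leading term y: no divisor's leading term divides it; move y to the remainder.
  leading term z**2: no divisor's leading term divides it; move z**2 to the remainder.
  leading term z: no divisor's leading term divides it; move z to the remainder.
  remainder x*y + x + y**2*z + y**2 + y + z**2 + z ≠ 0; add k_3 = x*y + x + y**2*z + y**2 + y + z**2 + z to the basis.

S(h_1,k_3): lcm = x*y*z. S = x*z + x + y**2*z**2 + y**2*z + y*z + z**3 + z.
  leading term x*z: subtract (1)·h_2 from x*z + x + y**2*z**2 + y**2*z + y*z + z**3 + z → y**2*z**2 + y**2*z + y + z**3 + z + 1
  leading term y**2*z**2: no divisor's leading term divides it; move y**2*z**2 to the remainder.
  leading term y**2*z: no divisor's leading term divides it; move y**2*z to the remainder.
  leading term y: no divisor's leading term divides it; move y to the remainder.
  leading term z**3: no divisor's leading term divides it; move z**3 to the remainder.
  leading term z: no divisor's leading term divides it; move z to the remainder.
  leading term 1: no divisor's leading term divides it; move 1 to the remainder.
  remainder y**2*z**2 + y**2*z + y + z**3 + z + 1 ≠ 0; add k_4 = y**2*z**2 + y**2*z + y + z**3 + z + 1 to the basis.

The other S-polynomials (S(h_2,k_3), S(h_1,k_4), S(h_2,k_4), S(k_3,k_4)) all reduce to 0 modulo the current basis, so we have a Gröbner basis.
Inter-reduce: drop elements whose leading term is divisible by another's, tail-reduce, and make monic.
Reduced Gröbner basis: {x*y + x + y**2*z + y**2 + y + z**2 + z, x*z + x + y*z + y + 1, y**2*z**2 + y**2*z + y + z**3 + z + 1}.

Since the reduced bases disagree, the two ideals are not the same.
The choice of monomial ordering does not affect the verdict — as long as both bases are computed under the same ordering, their equality decides ideal equality.

No, the ideals differ.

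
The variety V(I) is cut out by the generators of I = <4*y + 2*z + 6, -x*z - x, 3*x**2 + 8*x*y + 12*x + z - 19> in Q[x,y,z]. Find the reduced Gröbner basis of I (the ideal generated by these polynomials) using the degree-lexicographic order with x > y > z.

f_1 = 4*y + 2*z + 6, LT = y.
f_2 = -x*z - x, LT = x*z.
f_3 = 3*x**2 + 8*x*y + 12*x + z - 19, LT = x**2.

S(f_2,f_3): lcm = x**2*z. S = -8/3*x*y*z + x**2 - 4*x*z - 1/3*z**2 + 19/3*z.
  leading term x*y*z: subtract (-2/3*x*z)·f_1 from -8/3*x*y*z + x**2 - 4*x*z - 1/3*z**2 + 19/3*z → 4/3*x*z**2 + x**2 - 1/3*z**2 + 19/3*z
  leading term x*z**2: subtract (-4/3*z)·f_2 from 4/3*x*z**2 + x**2 - 1/3*z**2 + 19/3*z → x**2 - 4/3*x*z - 1/3*z**2 + 19/3*z
  leading term x**2: subtract (1/3)·f_3 from x**2 - 4/3*x*z - 1/3*z**2 + 19/3*z → -8/3*x*y - 4/3*x*z - 1/3*z**2 - 4*x + 6*z + 19/3
  leading term x*y: subtract (-2/3*x)·f_1 from -8/3*x*y - 4/3*x*z - 1/3*z**2 - 4*x + 6*z + 19/3 → -1/3*z**2 + 6*z + 19/3
  leading term z**2: no divisor's leading term divides it; move -1/3*z**2 to the remainder.
  leading term z: no divisor's leading term divides it; move 6*z to the remainder.
  leading term 1: no divisor's leading term divides it; move 19/3 to the remainder.
  remainder -1/3*z**2 + 6*z + 19/3 ≠ 0; add g_4 = -1/3*z**2 + 6*z + 19/3 to the basis.

The other S-polynomials (S(f_1,f_2), S(f_1,f_3), S(f_1,g_4), S(f_2,g_4), S(f_3,g_4)) all reduce to 0 modulo the current basis, so we have a Gröbner basis.

G = {x**2 + 4/3*x + 1/3*z - 19/3, x*z + x, z**2 - 18*z - 19, y + 1/2*z + 3/2}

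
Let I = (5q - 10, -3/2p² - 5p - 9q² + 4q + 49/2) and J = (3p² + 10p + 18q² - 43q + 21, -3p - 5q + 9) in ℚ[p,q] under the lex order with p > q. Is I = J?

Since reduced Gröbner bases are canonical representatives of ideals under a given ordering, it suffices to compute and compare them.
Buchberger on the first generating set:
f_1 = 5q - 10, LT = q.
f_2 = -3/2p² - 5p - 9q² + 4q + 49/2, LT = p².

The S-polynomials (S(f_1,f_2)) all reduce to 0 modulo the current basis, so we have a Gröbner basis.
Inter-reduce: drop elements whose leading term is divisible by another's, tail-reduce, and make monic.
Reduced Gröbner basis: {p² + 10/3p + 7/3, q - 2}.

Buchberger on the second generating set:
h_1 = 3p² + 10p + 18q² - 43q + 21, LT = p².
h_2 = -3p - 5q + 9, LT = p.

S(h_1,h_2): lcm = p². S = -5/3pq + 19/3p + 6q² - 43/3q + 7.
  leading term pq: subtract (5/9q)·h_2 from -5/3pq + 19/3p + 6q² - 43/3q + 7 → 19/3p + 79/9q² - 58/3q + 7
  leading term p: subtract (-19/9)·h_2 from 19/3p + 79/9q² - 58/3q + 7 → 79/9q² - 269/9q + 26
  leading term q²: no divisor's leading term divides it; move 79/9q² to the remainder.
  leading term q: no divisor's leading term divides it; move -269/9q to the remainder.
  leading term 1: no divisor's leading term divides it; move 26 to the remainder.
  remainder 79/9q² - 269/9q + 26 ≠ 0; add k_3 = 79/9q² - 269/9q + 26 to the basis.

The other S-polynomials (S(h_1,k_3), S(h_2,k_3)) all reduce to 0 modulo the current basis, so we have a Gröbner basis.
Inter-reduce: drop elements whose leading term is divisible by another's, tail-reduce, and make monic.
Reduced Gröbner basis: {p + 5/3q - 3, q² - 269/79q + 234/79}.

Since the reduced bases disagree, the two ideals are not the same.

No, the ideals differ.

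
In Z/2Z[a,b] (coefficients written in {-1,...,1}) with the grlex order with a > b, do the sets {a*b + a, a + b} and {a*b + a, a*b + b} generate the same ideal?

Yes, the ideals are equal.

For a fixed monomial order, each ideal has a unique reduced Gröbner basis; comparing bases decides equality.
Buchberger on the first generating set:
f_1 = a*b + a, LT = a*b.
f_2 = a + b, LT = a.

S(f_1,f_2): lcm = a*b. S = b**2 + a.
  leading term b**2: no divisor's leading term divides it; move b**2 to the remainder.
  leading term a: subtract (1)·f_2 from a → b
  leading term b: no divisor's leading term divides it; move b to the remainder.
  remainder b**2 + b ≠ 0; add g_3 = b**2 + b to the basis.

The other S-polynomials (S(f_1,g_3), S(f_2,g_3)) all reduce to 0 modulo the current basis, so we have a Gröbner basis.
Inter-reduce: drop elements whose leading term is divisible by another's, tail-reduce, and make monic.
Reduced Gröbner basis: {b**2 + b, a + b}.

Buchberger on the second generating set:
h_1 = a*b + a, LT = a*b.
h_2 = a*b + b, LT = a*b.

S(h_1,h_2): lcm = a*b. S = a + b.
  leading term a: no divisor's leading term divides it; move a to the remainder.
  leading term b: no divisor's leading term divides it; move b to the remainder.
  remainder a + b ≠ 0; add k_3 = a + b to the basis.

S(h_1,k_3): lcm = a*b. S = b**2 + a.
  leading term b**2: no divisor's leading term divides it; move b**2 to the remainder.
  leading term a: subtract (1)·k_3 from a → b
  leading term b: no divisor's leading term divides it; move b to the remainder.
  remainder b**2 + b ≠ 0; add k_4 = b**2 + b to the basis.

The other S-polynomials (S(h_2,k_3), S(h_1,k_4), S(h_2,k_4), S(k_3,k_4)) all reduce to 0 modulo the current basis, so we have a Gröbner basis.
Inter-reduce: drop elements whose leading term is divisible by another's, tail-reduce, and make monic.
Reduced Gröbner basis: {b**2 + b, a + b}.

Same reduced basis, so the two generating sets span the same ideal.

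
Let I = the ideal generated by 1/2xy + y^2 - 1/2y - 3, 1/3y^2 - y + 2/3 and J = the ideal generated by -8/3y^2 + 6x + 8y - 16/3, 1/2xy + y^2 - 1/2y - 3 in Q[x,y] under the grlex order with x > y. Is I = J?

No, the ideals differ.

Two ideals are equal iff their reduced Gröbner bases coincide (the reduced basis is unique for a fixed ordering).
Buchberger on the first generating set:
f_1 = 1/2xy + y^2 - 1/2y - 3, LT = xy.
f_2 = 1/3y^2 - y + 2/3, LT = y^2.

S(f_1,f_2): lcm = xy^2. S = 2y^3 + 3xy - y^2 - 2x - 6y.
  reduce S modulo (f_1, f_2):
  remainder -2x - 10y + 20 ≠ 0; add g_3 = -2x - 10y + 20 to the basis.

The other S-polynomials (S(f_1,g_3), S(f_2,g_3)) all reduce to 0 modulo the current basis, so we have a Gröbner basis.
Inter-reduce: drop elements whose leading term is divisible by another's, tail-reduce, and make monic.
Reduced Gröbner basis: {y^2 - 3y + 2, x + 5y - 10}.

Buchberger on the second generating set:
h_1 = -8/3y^2 + 6x + 8y - 16/3, LT = y^2.
h_2 = 1/2xy + y^2 - 1/2y - 3, LT = xy.

S(h_1,h_2): lcm = xy^2. S = -2y^3 - 9/4x^2 - 3xy + y^2 + 2x + 6y.
  reduce S modulo (h_1, h_2):
  remainder -9/4x^2 + 49/2x + 65/2y - 65 ≠ 0; add k_3 = -9/4x^2 + 49/2x + 65/2y - 65 to the basis.

The other S-polynomials (S(h_1,k_3), S(h_2,k_3)) all reduce to 0 modulo the current basis, so we have a Gröbner basis.
Inter-reduce: drop elements whose leading term is divisible by another's, tail-reduce, and make monic.
Reduced Gröbner basis: {x^2 - 98/9x - 130/9y + 260/9, xy + 9/2x + 5y - 10, y^2 - 9/4x - 3y + 2}.

The bases are distinct; the ideals are different.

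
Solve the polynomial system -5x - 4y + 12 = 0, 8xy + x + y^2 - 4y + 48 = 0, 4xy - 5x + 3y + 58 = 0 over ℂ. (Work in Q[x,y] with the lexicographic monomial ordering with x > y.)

{(4, -2)}

Compute a lex Gröbner basis by Buchberger's algorithm.
f_1 = -5x - 4y + 12, LT = x.
f_2 = 8xy + x + y^2 - 4y + 48, LT = xy.
f_3 = 4xy - 5x + 3y + 58, LT = xy.

S(f_1,f_2): lcm = xy. S = -1/8x + 27/40y^2 - 19/10y - 6.
  leading term x: subtract (1/40)·f_1 from -1/8x + 27/40y^2 - 19/10y - 6 → 27/40y^2 - 9/5y - 63/10
  leading term y^2: no divisor's leading term divides it; move 27/40y^2 to the remainder.
  leading term y: no divisor's leading term divides it; move -9/5y to the remainder.
  leading term 1: no divisor's leading term divides it; move -63/10 to the remainder.
  remainder 27/40y^2 - 9/5y - 63/10 ≠ 0; add h_4 = 27/40y^2 - 9/5y - 63/10 to the basis.

S(f_1,f_3): lcm = xy. S = 5/4x + 4/5y^2 - 63/20y - 29/2.
  leading term x: subtract (-1/4)·f_1 from 5/4x + 4/5y^2 - 63/20y - 29/2 → 4/5y^2 - 83/20y - 23/2
  leading term y^2: subtract (32/27)·h_4 from 4/5y^2 - 83/20y - 23/2 → -121/60y - 121/30
  leading term y: no divisor's leading term divides it; move -121/60y to the remainder.
  leading term 1: no divisor's leading term divides it; move -121/30 to the remainder.
  remainder -121/60y - 121/30 ≠ 0; add h_5 = -121/60y - 121/30 to the basis.

The other S-polynomials (S(f_2,f_3), S(f_1,h_4), S(f_2,h_4), S(f_3,h_4), S(f_1,h_5), S(f_2,h_5), S(f_3,h_5), S(h_4,h_5)) all reduce to 0 modulo the current basis, so we have a Gröbner basis.
Inter-reduce: drop elements whose leading term is divisible by another's, tail-reduce, and make monic.
Reduced Gröbner basis: {x - 4, y + 2}.

The lex basis is triangular: the last element involves only y. Solving y + 2 = 0 gives y ∈ {-2}; substituting each value into the earlier elements determines the remaining variables.
  y = -2: the earlier basis element becomes x - 4 = 0, giving x = 4 — point (4, -2).
Each listed point satisfies every original equation (direct substitution).
A lex Gröbner basis triangularizes the system, enabling back-substitution.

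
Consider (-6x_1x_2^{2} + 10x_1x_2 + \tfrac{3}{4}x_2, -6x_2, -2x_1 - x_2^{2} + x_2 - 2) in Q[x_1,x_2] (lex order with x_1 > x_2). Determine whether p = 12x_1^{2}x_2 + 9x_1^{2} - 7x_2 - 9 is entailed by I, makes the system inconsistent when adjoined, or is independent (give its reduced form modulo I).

12x_1^{2}x_2 + 9x_1^{2} - 7x_2 - 9 lies in I (it reduces to 0).

First compute the reduced Gröbner basis of I by Buchberger's algorithm.
f_1 = -6x_1x_2^{2} + 10x_1x_2 + \tfrac{3}{4}x_2, LT = x_1x_2^{2}.
f_2 = -6x_2, LT = x_2.
f_3 = -2x_1 - x_2^{2} + x_2 - 2, LT = x_1.

The S-polynomials (S(f_1,f_2), S(f_1,f_3), S(f_2,f_3)) all reduce to 0 modulo the current basis, so we have a Gröbner basis.
Inter-reduce: drop elements whose leading term is divisible by another's, tail-reduce, and make monic.
Reduced Gröbner basis: {x_1 + 1, x_2}.
Label its elements g_1 = x_1 + 1, g_2 = x_2.

Reduce p = 12x_1^{2}x_2 + 9x_1^{2} - 7x_2 - 9 modulo G:
  leading term x_1^{2}x_2: subtract (12x_1x_2)·g_1 from 12x_1^{2}x_2 + 9x_1^{2} - 7x_2 - 9 → 9x_1^{2} - 12x_1x_2 - 7x_2 - 9
  leading term x_1^{2}: subtract (9x_1)·g_1 from 9x_1^{2} - 12x_1x_2 - 7x_2 - 9 → -12x_1x_2 - 9x_1 - 7x_2 - 9
  leading term x_1x_2: subtract (-12x_2)·g_1 from -12x_1x_2 - 9x_1 - 7x_2 - 9 → -9x_1 + 5x_2 - 9
  leading term x_1: subtract (-9)·g_1 from -9x_1 + 5x_2 - 9 → 5x_2
  leading term x_2: subtract (5)·g_2 from 5x_2 → 0
  normal form = 0.
Since the normal form is 0, p ∈ I.

The remainder on division by a Gröbner basis is unique — it is the normal form.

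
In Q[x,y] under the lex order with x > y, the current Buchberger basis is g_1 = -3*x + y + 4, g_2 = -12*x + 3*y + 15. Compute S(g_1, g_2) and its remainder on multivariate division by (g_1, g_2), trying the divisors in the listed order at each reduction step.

S(g_1, g_2) = -1/12*y - 1/12; remainder on division = -1/12*y - 1/12.

lcm(LM(g_1), LM(g_2)) = x.
S = (lcm/LT(g_1))·g_1 − (lcm/LT(g_2))·g_2 = -1/12*y - 1/12.
Reduce S modulo (g_1, g_2) in that order:
  leading term y: no divisor's leading term divides it; move -1/12*y to the remainder.
  leading term 1: no divisor's leading term divides it; move -1/12 to the remainder.
The remainder -1/12*y - 1/12 is nonzero, so it would be added as the next basis element.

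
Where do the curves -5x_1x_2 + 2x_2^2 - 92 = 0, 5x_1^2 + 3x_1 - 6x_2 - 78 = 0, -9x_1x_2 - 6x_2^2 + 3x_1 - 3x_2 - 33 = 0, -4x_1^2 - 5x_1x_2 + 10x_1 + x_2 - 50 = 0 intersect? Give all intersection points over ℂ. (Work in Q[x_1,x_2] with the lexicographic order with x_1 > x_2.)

{(3, -4)}

Compute a lex Gröbner basis by Buchberger's algorithm.
f_1 = -5x_1x_2 + 2x_2^2 - 92, LT = x_1x_2.
f_2 = 5x_1^2 + 3x_1 - 6x_2 - 78, LT = x_1^2.
f_3 = -9x_1x_2 + 3x_1 - 6x_2^2 - 3x_2 - 33, LT = x_1x_2.
f_4 = -4x_1^2 - 5x_1x_2 + 10x_1 + x_2 - 50, LT = x_1^2.

S(f_1,f_2): lcm = x_1^2x_2. S = -2/5x_1x_2^2 - 3/5x_1x_2 + 92/5x_1 + 6/5x_2^2 + 78/5x_2.
  leading term x_1x_2^2: subtract (2/25x_2)·f_1 from -2/5x_1x_2^2 - 3/5x_1x_2 + 92/5x_1 + 6/5x_2^2 + 78/5x_2 → -3/5x_1x_2 + 92/5x_1 - 4/25x_2^3 + 6/5x_2^2 + 574/25x_2
  leading term x_1x_2: subtract (3/25)·f_1 from -3/5x_1x_2 + 92/5x_1 - 4/25x_2^3 + 6/5x_2^2 + 574/25x_2 → 92/5x_1 - 4/25x_2^3 + 24/25x_2^2 + 574/25x_2 + 276/25
  leading term x_1: no divisor's leading term divides it; move 92/5x_1 to the remainder.
  leading term x_2^3: no divisor's leading term divides it; move -4/25x_2^3 to the remainder.
  leading term x_2^2: no divisor's leading term divides it; move 24/25x_2^2 to the remainder.
  leading term x_2: no divisor's leading term divides it; move 574/25x_2 to the remainder.
  leading term 1: no divisor's leading term divides it; move 276/25 to the remainder.
  remainder 92/5x_1 - 4/25x_2^3 + 24/25x_2^2 + 574/25x_2 + 276/25 ≠ 0; add h_5 = 92/5x_1 - 4/25x_2^3 + 24/25x_2^2 + 574/25x_2 + 276/25 to the basis.

S(f_1,f_3): lcm = x_1x_2. S = 1/3x_1 - 16/15x_2^2 - 1/3x_2 + 221/15.
  leading term x_1: subtract (5/276)·h_5 from 1/3x_1 - 16/15x_2^2 - 1/3x_2 + 221/15 → 1/345x_2^3 - 374/345x_2^2 - 517/690x_2 + 218/15
  leading term x_2^3: no divisor's leading term divides it; move 1/345x_2^3 to the remainder.
  leading term x_2^2: no divisor's leading term divides it; move -374/345x_2^2 to the remainder.
  leading term x_2: no divisor's leading term divides it; move -517/690x_2 to the remainder.
  leading term 1: no divisor's leading term divides it; move 218/15 to the remainder.
  remainder 1/345x_2^3 - 374/345x_2^2 - 517/690x_2 + 218/15 ≠ 0; add h_6 = 1/345x_2^3 - 374/345x_2^2 - 517/690x_2 + 218/15 to the basis.

S(f_1,f_4): lcm = x_1^2x_2. S = -33/20x_1x_2^2 + 5/2x_1x_2 + 92/5x_1 + 1/4x_2^2 - 25/2x_2.
  leading term x_1x_2^2: subtract (33/100x_2)·f_1 from -33/20x_1x_2^2 + 5/2x_1x_2 + 92/5x_1 + 1/4x_2^2 - 25/2x_2 → 5/2x_1x_2 + 92/5x_1 - 33/50x_2^3 + 1/4x_2^2 + 893/50x_2
  leading term x_1x_2: subtract (-1/2)·f_1 from 5/2x_1x_2 + 92/5x_1 - 33/50x_2^3 + 1/4x_2^2 + 893/50x_2 → 92/5x_1 - 33/50x_2^3 + 5/4x_2^2 + 893/50x_2 - 46
  leading term x_1: subtract (1)·h_5 from 92/5x_1 - 33/50x_2^3 + 5/4x_2^2 + 893/50x_2 - 46 → -1/2x_2^3 + 29/100x_2^2 - 51/10x_2 - 1426/25
  leading term x_2^3: subtract (-345/2)·h_6 from -1/2x_2^3 + 29/100x_2^2 - 51/10x_2 - 1426/25 → -18671/100x_2^2 - 2687/20x_2 + 61249/25
  leading term x_2^2: no divisor's leading term divides it; move -18671/100x_2^2 to the remainder.
  leading term x_2: no divisor's leading term divides it; move -2687/20x_2 to the remainder.
  leading term 1: no divisor's leading term divides it; move 61249/25 to the remainder.
  remainder -18671/100x_2^2 - 2687/20x_2 + 61249/25 ≠ 0; add h_7 = -18671/100x_2^2 - 2687/20x_2 + 61249/25 to the basis.

S(f_2,f_3): lcm = x_1^2x_2. S = 1/3x_1^2 - 2/3x_1x_2^2 + 4/15x_1x_2 - 11/3x_1 - 6/5x_2^2 - 78/5x_2.
  leading term x_1^2: subtract (1/15)·f_2 from 1/3x_1^2 - 2/3x_1x_2^2 + 4/15x_1x_2 - 11/3x_1 - 6/5x_2^2 - 78/5x_2 → -2/3x_1x_2^2 + 4/15x_1x_2 - 58/15x_1 - 6/5x_2^2 - 76/5x_2 + 26/5
  leading term x_1x_2^2: subtract (2/15x_2)·f_1 from -2/3x_1x_2^2 + 4/15x_1x_2 - 58/15x_1 - 6/5x_2^2 - 76/5x_2 + 26/5 → 4/15x_1x_2 - 58/15x_1 - 4/15x_2^3 - 6/5x_2^2 - 44/15x_2 + 26/5
  leading term x_1x_2: subtract (-4/75)·f_1 from 4/15x_1x_2 - 58/15x_1 - 4/15x_2^3 - 6/5x_2^2 - 44/15x_2 + 26/5 → -58/15x_1 - 4/15x_2^3 - 82/75x_2^2 - 44/15x_2 + 22/75
  leading term x_1: subtract (-29/138)·h_5 from -58/15x_1 - 4/15x_2^3 - 82/75x_2^2 - 44/15x_2 + 22/75 → -518/1725x_2^3 - 1538/1725x_2^2 + 3263/1725x_2 + 196/75
  leading term x_2^3: subtract (-518/5)·h_6 from -518/1725x_2^3 - 1538/1725x_2^2 + 3263/1725x_2 + 196/75 → -566/5x_2^2 - 1136/15x_2 + 22624/15
  leading term x_2^2: subtract (11320/18671)·h_7 from -566/5x_2^2 - 1136/15x_2 + 22624/15 → 1602374/280065x_2 + 6409496/280065
  leading term x_2: no divisor's leading term divides it; move 1602374/280065x_2 to the remainder.
  leading term 1: no divisor's leading term divides it; move 6409496/280065 to the remainder.
  remainder 1602374/280065x_2 + 6409496/280065 ≠ 0; add h_8 = 1602374/280065x_2 + 6409496/280065 to the basis.

The other S-polynomials (S(f_2,f_4), S(f_3,f_4), S(f_1,h_5), S(f_2,h_5), S(f_3,h_5), S(f_4,h_5), S(f_1,h_6), S(f_2,h_6), S(f_3,h_6), S(f_4,h_6), S(h_5,h_6), S(f_1,h_7), S(f_2,h_7), S(f_3,h_7), S(f_4,h_7), S(h_5,h_7), S(h_6,h_7), S(f_1,h_8), S(f_2,h_8), S(f_3,h_8), S(f_4,h_8), S(h_5,h_8), S(h_6,h_8), S(h_7,h_8)) all reduce to 0 modulo the current basis, so we have a Gröbner basis.
Inter-reduce: drop elements whose leading term is divisible by another's, tail-reduce, and make monic.
Reduced Gröbner basis: {x_1 - 3, x_2 + 4}.

The lex basis is triangular: the last element involves only x_2. Solving x_2 + 4 = 0 gives x_2 ∈ {-4}; substituting each value into the earlier elements determines the remaining variables.
  x_2 = -4: the earlier basis element becomes x_1 - 3 = 0, giving x_1 = 3 — point (3, -4).
Substituting each solution back into the original system confirms all equations vanish.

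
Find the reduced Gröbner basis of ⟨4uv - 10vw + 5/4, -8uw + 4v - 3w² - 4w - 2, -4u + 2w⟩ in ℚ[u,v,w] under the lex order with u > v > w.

G = {u - ½w, v - 7/4w² - w - ½, w³ + 4/7w² + 2/7w - 5/56}

This is the nonlinear analogue of row-reducing a linear system.

f_1 = 4uv - 10vw + 5/4, LT = uv.
f_2 = -8uw + 4v - 3w² - 4w - 2, LT = uw.
f_3 = -4u + 2w, LT = u.

S(f_1,f_2): lcm = uvw. S = ½v² - 23/8vw² - ½vw - ¼v + 5/16w.
  reduce S modulo (f_1, f_2, f_3):
  remainder ½v² - 23/8vw² - ½vw - ¼v + 5/16w ≠ 0; add g_4 = ½v² - 23/8vw² - ½vw - ¼v + 5/16w to the basis.

S(f_1,f_3): lcm = uv. S = -2vw + 5/16.
  reduce S modulo (f_1, f_2, f_3, g_4):
  remainder -2vw + 5/16 ≠ 0; add g_5 = -2vw + 5/16 to the basis.

S(f_2,f_3): lcm = uw. S = -½v + ⅞w² + ½w + ¼.
  reduce S modulo (f_1, f_2, f_3, g_4, g_5):
  remainder -½v + ⅞w² + ½w + ¼ ≠ 0; add g_6 = -½v + ⅞w² + ½w + ¼ to the basis.

S(f_1,g_6): lcm = uv. S = 7/4uw² + uw + ½u - 5/2vw + 5/16.
  reduce S modulo (f_1, f_2, f_3, g_4, g_5, g_6):
  remainder -21/32w³ - ⅜w² - 3/16w + 15/256 ≠ 0; add g_7 = -21/32w³ - ⅜w² - 3/16w + 15/256 to the basis.

The other S-polynomials (S(f_1,g_4), S(f_2,g_4), S(f_3,g_4), S(f_1,g_5), S(f_2,g_5), S(f_3,g_5), S(g_4,g_5), S(f_2,g_6), S(f_3,g_6), S(g_4,g_6), S(g_5,g_6), S(f_1,g_7), S(f_2,g_7), S(f_3,g_7), S(g_4,g_7), S(g_5,g_7), S(g_6,g_7)) all reduce to 0 modulo the current basis, so we have a Gröbner basis.
Inter-reduce: drop elements whose leading term is divisible by another's, tail-reduce, and make monic.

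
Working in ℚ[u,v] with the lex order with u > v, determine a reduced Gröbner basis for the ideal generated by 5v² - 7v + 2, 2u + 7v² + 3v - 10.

Buchberger's algorithm terminates because the ascending chain of leading-term ideals stabilizes.

f_1 = 5v² - 7v + 2, LT = v².
f_2 = 2u + 7v² + 3v - 10, LT = u.

The S-polynomials (S(f_1,f_2)) all reduce to 0 modulo the current basis, so we have a Gröbner basis.

G = {u + 32/5v - 32/5, v² - 7/5v + ⅖}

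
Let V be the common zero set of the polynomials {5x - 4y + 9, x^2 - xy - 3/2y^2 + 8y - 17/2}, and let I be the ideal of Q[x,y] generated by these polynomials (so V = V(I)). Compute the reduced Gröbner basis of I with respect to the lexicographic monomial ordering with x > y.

f_1 = 5x - 4y + 9, LT = x.
f_2 = x^2 - xy - 3/2y^2 + 8y - 17/2, LT = x^2.

S(f_1,f_2): lcm = x^2. S = 1/5xy + 9/5x + 3/2y^2 - 8y + 17/2.
  leading term xy: subtract (1/25y)·f_1 from 1/5xy + 9/5x + 3/2y^2 - 8y + 17/2 → 9/5x + 83/50y^2 - 209/25y + 17/2
  leading term x: subtract (9/25)·f_1 from 9/5x + 83/50y^2 - 209/25y + 17/2 → 83/50y^2 - 173/25y + 263/50
  leading term y^2: no divisor's leading term divides it; move 83/50y^2 to the remainder.
  leading term y: no divisor's leading term divides it; move -173/25y to the remainder.
  leading term 1: no divisor's leading term divides it; move 263/50 to the remainder.
  remainder 83/50y^2 - 173/25y + 263/50 ≠ 0; add g_3 = 83/50y^2 - 173/25y + 263/50 to the basis.

The other S-polynomials (S(f_1,g_3), S(f_2,g_3)) all reduce to 0 modulo the current basis, so we have a Gröbner basis.
Inter-reduce: drop elements whose leading term is divisible by another's, tail-reduce, and make monic.

G = {x - 4/5y + 9/5, y^2 - 346/83y + 263/83}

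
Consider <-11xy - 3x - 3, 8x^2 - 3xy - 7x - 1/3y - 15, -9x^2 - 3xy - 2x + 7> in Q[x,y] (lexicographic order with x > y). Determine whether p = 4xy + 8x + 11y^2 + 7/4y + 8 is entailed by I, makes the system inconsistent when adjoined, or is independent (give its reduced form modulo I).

First compute the reduced Gröbner basis of I by Buchberger's algorithm.
f_1 = -11xy - 3x - 3, LT = xy.
f_2 = 8x^2 - 3xy - 7x - 1/3y - 15, LT = x^2.
f_3 = -9x^2 - 3xy - 2x + 7, LT = x^2.

S(f_1,f_2): lcm = x^2y. S = 3/11x^2 + 3/8xy^2 + 7/8xy + 3/11x + 1/24y^2 + 15/8y.
  leading term x^2: subtract (3/88)·f_2 from 3/11x^2 + 3/8xy^2 + 7/8xy + 3/11x + 1/24y^2 + 15/8y → 3/8xy^2 + 43/44xy + 45/88x + 1/24y^2 + 83/44y + 45/88
  leading term xy^2: subtract (-3/88y)·f_1 from 3/8xy^2 + 43/44xy + 45/88x + 1/24y^2 + 83/44y + 45/88 → 7/8xy + 45/88x + 1/24y^2 + 157/88y + 45/88
  leading term xy: subtract (-7/88)·f_1 from 7/8xy + 45/88x + 1/24y^2 + 157/88y + 45/88 → 3/11x + 1/24y^2 + 157/88y + 3/11
  leading term x: no divisor's leading term divides it; move 3/11x to the remainder.
  leading term y^2: no divisor's leading term divides it; move 1/24y^2 to the remainder.
  leading term y: no divisor's leading term divides it; move 157/88y to the remainder.
  leading term 1: no divisor's leading term divides it; move 3/11 to the remainder.
  remainder 3/11x + 1/24y^2 + 157/88y + 3/11 ≠ 0; add h_4 = 3/11x + 1/24y^2 + 157/88y + 3/11 to the basis.

S(f_1,f_3): lcm = x^2y. S = 3/11x^2 - 1/3xy^2 - 2/9xy + 3/11x + 7/9y.
  leading term x^2: subtract (3/88)·f_2 from 3/11x^2 - 1/3xy^2 - 2/9xy + 3/11x + 7/9y → -1/3xy^2 - 95/792xy + 45/88x + 625/792y + 45/88
  leading term xy^2: subtract (1/33y)·f_1 from -1/3xy^2 - 95/792xy + 45/88x + 625/792y + 45/88 → -23/792xy + 45/88x + 697/792y + 45/88
  leading term xy: subtract (23/8712)·f_1 from -23/792xy + 45/88x + 697/792y + 45/88 → 377/726x + 697/792y + 377/726
  leading term x: subtract (377/198)·h_4 from 377/726x + 697/792y + 377/726 → -377/4752y^2 - 43855/17424y
  leading term y^2: no divisor's leading term divides it; move -377/4752y^2 to the remainder.
  leading term y: no divisor's leading term divides it; move -43855/17424y to the remainder.
  remainder -377/4752y^2 - 43855/17424y ≠ 0; add h_5 = -377/4752y^2 - 43855/17424y to the basis.

S(f_2,f_3): lcm = x^2. S = -17/24xy - 79/72x - 1/24y - 79/72.
  leading term xy: subtract (17/264)·f_1 from -17/24xy - 79/72x - 1/24y - 79/72 → -179/198x - 1/24y - 179/198
  leading term x: subtract (-179/54)·h_4 from -179/198x - 1/24y - 179/198 → 179/1296y^2 + 27905/4752y
  leading term y^2: subtract (-1969/1131)·h_5 from 179/1296y^2 + 27905/4752y → 60685/40716y
  leading term y: no divisor's leading term divides it; move 60685/40716y to the remainder.
  remainder 60685/40716y ≠ 0; add h_6 = 60685/40716y to the basis.

The other S-polynomials (S(f_1,h_4), S(f_2,h_4), S(f_3,h_4), S(f_1,h_5), S(f_2,h_5), S(f_3,h_5), S(h_4,h_5), S(f_1,h_6), S(f_2,h_6), S(f_3,h_6), S(h_4,h_6), S(h_5,h_6)) all reduce to 0 modulo the current basis, so we have a Gröbner basis.
Inter-reduce: drop elements whose leading term is divisible by another's, tail-reduce, and make monic.
Reduced Gröbner basis: {x + 1, y}.
Label its elements g_1 = x + 1, g_2 = y.

Reduce p = 4xy + 8x + 11y^2 + 7/4y + 8 modulo G:
  leading term xy: subtract (4y)·g_1 from 4xy + 8x + 11y^2 + 7/4y + 8 → 8x + 11y^2 - 9/4y + 8
  leading term x: subtract (8)·g_1 from 8x + 11y^2 - 9/4y + 8 → 11y^2 - 9/4y
  leading term y^2: subtract (11y)·g_2 from 11y^2 - 9/4y → -9/4y
  leading term y: subtract (-9/4)·g_2 from -9/4y → 0
  normal form = 0.
Since the normal form is 0, p ∈ I.

Ideal membership is decidable via reduction modulo a Gröbner basis.

4xy + 8x + 11y^2 + 7/4y + 8 lies in I (it reduces to 0).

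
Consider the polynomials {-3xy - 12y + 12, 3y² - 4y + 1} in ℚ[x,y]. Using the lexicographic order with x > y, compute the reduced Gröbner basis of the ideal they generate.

G = {x + 12y - 12, y² - 4/3y + ⅓}

The reduced Gröbner basis is the canonical form of the ideal for this ordering.

f_1 = -3xy - 12y + 12, LT = xy.
f_2 = 3y² - 4y + 1, LT = y².

S(f_1,f_2): lcm = xy². S = 4/3xy - ⅓x + 4y² - 4y.
  leading term xy: subtract (-4/9)·f_1 from 4/3xy - ⅓x + 4y² - 4y → -⅓x + 4y² - 28/3y + 16/3
  leading term x: no divisor's leading term divides it; move -⅓x to the remainder.
  leading term y²: subtract (4/3)·f_2 from 4y² - 28/3y + 16/3 → -4y + 4
  leading term y: no divisor's leading term divides it; move -4y to the remainder.
  leading term 1: no divisor's leading term divides it; move 4 to the remainder.
  remainder -⅓x - 4y + 4 ≠ 0; add g_3 = -⅓x - 4y + 4 to the basis.

S(f_1,g_3): lcm = xy. S = -12y² + 16y - 4.
  leading term y²: subtract (-4)·f_2 from -12y² + 16y - 4 → 0
  remainder 0.

S(f_2,g_3): leading monomials are coprime, so the S-polynomial reduces to 0 (Buchberger's first criterion).
Every S-polynomial of the final basis reduces to 0, so we have a Gröbner basis.
Inter-reduce: drop elements whose leading term is divisible by another's, tail-reduce, and make monic.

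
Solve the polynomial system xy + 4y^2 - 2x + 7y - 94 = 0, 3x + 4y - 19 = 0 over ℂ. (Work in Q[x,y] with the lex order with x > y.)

{(59/3, -10), (1, 4)}

Compute a lex Gröbner basis by Buchberger's algorithm.
f_1 = xy - 2x + 4y^2 + 7y - 94, LT = xy.
f_2 = 3x + 4y - 19, LT = x.

S(f_1,f_2): lcm = xy. S = -2x + 8/3y^2 + 40/3y - 94.
  leading term x: subtract (-2/3)·f_2 from -2x + 8/3y^2 + 40/3y - 94 → 8/3y^2 + 16y - 320/3
  leading term y^2: no divisor's leading term divides it; move 8/3y^2 to the remainder.
  leading term y: no divisor's leading term divides it; move 16y to the remainder.
  leading term 1: no divisor's leading term divides it; move -320/3 to the remainder.
  remainder 8/3y^2 + 16y - 320/3 ≠ 0; add h_3 = 8/3y^2 + 16y - 320/3 to the basis.

The other S-polynomials (S(f_1,h_3), S(f_2,h_3)) all reduce to 0 modulo the current basis, so we have a Gröbner basis.
Inter-reduce: drop elements whose leading term is divisible by another's, tail-reduce, and make monic.
Reduced Gröbner basis: {x + 4/3y - 19/3, y^2 + 6y - 40}.

The lex basis is triangular: the last element involves only y. Solving y^2 + 6y - 40 = 0 gives y ∈ {-10, 4}; substituting each value into the earlier elements determines the remaining variables.
  y = -10: the earlier basis element becomes x - 59/3 = 0, giving x = 59/3 — point (59/3, -10).
  y = 4: the earlier basis element becomes x - 1 = 0, giving x = 1 — point (1, 4).
Each listed point satisfies every original equation (direct substitution).
This is the nonlinear analogue of row-reducing a linear system.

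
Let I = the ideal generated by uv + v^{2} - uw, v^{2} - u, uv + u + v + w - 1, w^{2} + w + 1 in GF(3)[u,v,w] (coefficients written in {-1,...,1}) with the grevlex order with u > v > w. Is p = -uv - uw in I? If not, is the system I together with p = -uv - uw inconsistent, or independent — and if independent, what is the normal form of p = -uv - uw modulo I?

First compute the reduced Gröbner basis of I by Buchberger's algorithm.
f_1 = uv + v^{2} - uw, LT = uv.
f_2 = v^{2} - u, LT = v^{2}.
f_3 = uv + u + v + w - 1, LT = uv.
f_4 = w^{2} + w + 1, LT = w^{2}.

S(f_1,f_2): lcm = uv^{2}. S = v^{3} - uvw + u^{2}.
  leading term v^{3}: subtract (v)·f_2 from v^{3} - uvw + u^{2} → -uvw + u^{2} + uv
  leading term uvw: subtract (-w)·f_1 from -uvw + u^{2} + uv → v^{2}w - uw^{2} + u^{2} + uv
  leading term v^{2}w: subtract (w)·f_2 from v^{2}w - uw^{2} + u^{2} + uv → -uw^{2} + u^{2} + uv + uw
  leading term uw^{2}: subtract (-u)·f_4 from -uw^{2} + u^{2} + uv + uw → u^{2} + uv - uw + u
  leading term u^{2}: no divisor's leading term divides it; move u^{2} to the remainder.
  leading term uv: subtract (1)·f_1 from uv - uw + u → -v^{2} + u
  leading term v^{2}: subtract (-1)·f_2 from -v^{2} + u → 0
  remainder u^{2} ≠ 0; add h_5 = u^{2} to the basis.

S(f_1,f_3): lcm = uv. S = v^{2} - uw - u - v - w + 1.
  leading term v^{2}: subtract (1)·f_2 from v^{2} - uw - u - v - w + 1 → -uw - v - w + 1
  leading term uw: no divisor's leading term divides it; move -uw to the remainder.
  leading term v: no divisor's leading term divides it; move -v to the remainder.
  leading term w: no divisor's leading term divides it; move -w to the remainder.
  leading term 1: no divisor's leading term divides it; move 1 to the remainder.
  remainder -uw - v - w + 1 ≠ 0; add h_6 = -uw - v - w + 1 to the basis.

S(f_2,f_3): lcm = uv^{2}. S = -u^{2} - uv - v^{2} - vw + v.
  leading term u^{2}: subtract (-1)·h_5 from -u^{2} - uv - v^{2} - vw + v → -uv - v^{2} - vw + v
  leading term uv: subtract (-1)·f_1 from -uv - v^{2} - vw + v → -uw - vw + v
  leading term uw: subtract (1)·h_6 from -uw - vw + v → -vw - v + w - 1
  leading term vw: no divisor's leading term divides it; move -vw to the remainder.
  leading term v: no divisor's leading term divides it; move -v to the remainder.
  leading term w: no divisor's leading term divides it; move w to the remainder.
  leading term 1: no divisor's leading term divides it; move -1 to the remainder.
  remainder -vw - v + w - 1 ≠ 0; add h_7 = -vw - v + w - 1 to the basis.

S(f_3,h_5): lcm = u^{2}v. S = u^{2} + uv + uw - u.
  leading term u^{2}: subtract (1)·h_5 from u^{2} + uv + uw - u → uv + uw - u
  leading term uv: subtract (1)·f_1 from uv + uw - u → -v^{2} - uw - u
  leading term v^{2}: subtract (-1)·f_2 from -v^{2} - uw - u → -uw + u
  leading term uw: subtract (1)·h_6 from -uw + u → u + v + w - 1
  leading term u: no divisor's leading term divides it; move u to the remainder.
  leading term v: no divisor's leading term divides it; move v to the remainder.
  leading term w: no divisor's leading term divides it; move w to the remainder.
  leading term 1: no divisor's leading term divides it; move -1 to the remainder.
  remainder u + v + w - 1 ≠ 0; add h_8 = u + v + w - 1 to the basis.

S(f_3,h_6): lcm = uvw. S = -v^{2} + uw + w^{2} + v - w.
  leading term v^{2}: subtract (-1)·f_2 from -v^{2} + uw + w^{2} + v - w → uw + w^{2} - u + v - w
  leading term uw: subtract (-1)·h_6 from uw + w^{2} - u + v - w → w^{2} - u + w + 1
  leading term w^{2}: subtract (1)·f_4 from w^{2} - u + w + 1 → -u
  leading term u: subtract (-1)·h_8 from -u → v + w - 1
  leading term v: no divisor's leading term divides it; move v to the remainder.
  leading term w: no divisor's leading term divides it; move w to the remainder.
  leading term 1: no divisor's leading term divides it; move -1 to the remainder.
  remainder v + w - 1 ≠ 0; add h_9 = v + w - 1 to the basis.

The other S-polynomials (S(f_1,f_4), S(f_2,f_4), S(f_3,f_4), S(f_1,h_5), S(f_2,h_5), S(f_4,h_5), S(f_1,h_6), S(f_2,h_6), S(f_4,h_6), S(h_5,h_6), S(f_1,h_7), S(f_2,h_7), S(f_3,h_7), S(f_4,h_7), S(h_5,h_7), S(h_6,h_7), S(f_1,h_8), S(f_2,h_8), S(f_3,h_8), S(f_4,h_8), S(h_5,h_8), S(h_6,h_8), S(h_7,h_8), S(f_1,h_9), S(f_2,h_9), S(f_3,h_9), S(f_4,h_9), S(h_5,h_9), S(h_6,h_9), S(h_7,h_9), S(h_8,h_9)) all reduce to 0 modulo the current basis, so we have a Gröbner basis.
Inter-reduce: drop elements whose leading term is divisible by another's, tail-reduce, and make monic.
Reduced Gröbner basis: {w^{2} + w + 1, u, v + w - 1}.
Label its elements g_1 = w^{2} + w + 1, g_2 = u, g_3 = v + w - 1.

Reduce p = -uv - uw modulo G:
  leading term uv: subtract (-v)·g_2 from -uv - uw → -uw
  leading term uw: subtract (-w)·g_2 from -uw → 0
  normal form = 0.
Since the normal form is 0, p ∈ I.

-uv - uw lies in I (it reduces to 0).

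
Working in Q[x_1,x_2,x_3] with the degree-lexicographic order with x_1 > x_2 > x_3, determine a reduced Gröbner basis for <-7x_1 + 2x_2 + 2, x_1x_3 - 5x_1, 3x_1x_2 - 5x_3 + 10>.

G = {x_2^{2} + x_2 - \tfrac{35}{6}x_3 + \tfrac{35}{3}, x_2x_3 - 5x_2 + x_3 - 5, x_3^{2} - 7x_3 + 10, x_1 - \tfrac{2}{7}x_2 - \tfrac{2}{7}}

f_1 = -7x_1 + 2x_2 + 2, LT = x_1.
f_2 = x_1x_3 - 5x_1, LT = x_1x_3.
f_3 = 3x_1x_2 - 5x_3 + 10, LT = x_1x_2.

S(f_1,f_2): lcm = x_1x_3. S = -\tfrac{2}{7}x_2x_3 + 5x_1 - \tfrac{2}{7}x_3.
  leading term x_2x_3: no divisor's leading term divides it; move -\tfrac{2}{7}x_2x_3 to the remainder.
  leading term x_1: subtract (-\tfrac{5}{7})·f_1 from 5x_1 - \tfrac{2}{7}x_3 → \tfrac{10}{7}x_2 - \tfrac{2}{7}x_3 + \tfrac{10}{7}
  leading term x_2: no divisor's leading term divides it; move \tfrac{10}{7}x_2 to the remainder.
  leading term x_3: no divisor's leading term divides it; move -\tfrac{2}{7}x_3 to the remainder.
  leading term 1: no divisor's leading term divides it; move \tfrac{10}{7} to the remainder.
  remainder -\tfrac{2}{7}x_2x_3 + \tfrac{10}{7}x_2 - \tfrac{2}{7}x_3 + \tfrac{10}{7} ≠ 0; add g_4 = -\tfrac{2}{7}x_2x_3 + \tfrac{10}{7}x_2 - \tfrac{2}{7}x_3 + \tfrac{10}{7} to the basis.

S(f_1,f_3): lcm = x_1x_2. S = -\tfrac{2}{7}x_2^{2} - \tfrac{2}{7}x_2 + \tfrac{5}{3}x_3 - \tfrac{10}{3}.
  leading term x_2^{2}: no divisor's leading term divides it; move -\tfrac{2}{7}x_2^{2} to the remainder.
  leading term x_2: no divisor's leading term divides it; move -\tfrac{2}{7}x_2 to the remainder.
  leading term x_3: no divisor's leading term divides it; move \tfrac{5}{3}x_3 to the remainder.
  leading term 1: no divisor's leading term divides it; move -\tfrac{10}{3} to the remainder.
  remainder -\tfrac{2}{7}x_2^{2} - \tfrac{2}{7}x_2 + \tfrac{5}{3}x_3 - \tfrac{10}{3} ≠ 0; add g_5 = -\tfrac{2}{7}x_2^{2} - \tfrac{2}{7}x_2 + \tfrac{5}{3}x_3 - \tfrac{10}{3} to the basis.

S(f_2,f_3): lcm = x_1x_2x_3. S = -5x_1x_2 + \tfrac{5}{3}x_3^{2} - \tfrac{10}{3}x_3.
  leading term x_1x_2: subtract (\tfrac{5}{7}x_2)·f_1 from -5x_1x_2 + \tfrac{5}{3}x_3^{2} - \tfrac{10}{3}x_3 → -\tfrac{10}{7}x_2^{2} + \tfrac{5}{3}x_3^{2} - \tfrac{10}{7}x_2 - \tfrac{10}{3}x_3
  leading term x_2^{2}: subtract (5)·g_5 from -\tfrac{10}{7}x_2^{2} + \tfrac{5}{3}x_3^{2} - \tfrac{10}{7}x_2 - \tfrac{10}{3}x_3 → \tfrac{5}{3}x_3^{2} - \tfrac{35}{3}x_3 + \tfrac{50}{3}
  leading term x_3^{2}: no divisor's leading term divides it; move \tfrac{5}{3}x_3^{2} to the remainder.
  leading term x_3: no divisor's leading term divides it; move -\tfrac{35}{3}x_3 to the remainder.
  leading term 1: no divisor's leading term divides it; move \tfrac{50}{3} to the remainder.
  remainder \tfrac{5}{3}x_3^{2} - \tfrac{35}{3}x_3 + \tfrac{50}{3} ≠ 0; add g_6 = \tfrac{5}{3}x_3^{2} - \tfrac{35}{3}x_3 + \tfrac{50}{3} to the basis.

The other S-polynomials (S(f_1,g_4), S(f_2,g_4), S(f_3,g_4), S(f_1,g_5), S(f_2,g_5), S(f_3,g_5), S(g_4,g_5), S(f_1,g_6), S(f_2,g_6), S(f_3,g_6), S(g_4,g_6), S(g_5,g_6)) all reduce to 0 modulo the current basis, so we have a Gröbner basis.
Inter-reduce: drop elements whose leading term is divisible by another's, tail-reduce, and make monic.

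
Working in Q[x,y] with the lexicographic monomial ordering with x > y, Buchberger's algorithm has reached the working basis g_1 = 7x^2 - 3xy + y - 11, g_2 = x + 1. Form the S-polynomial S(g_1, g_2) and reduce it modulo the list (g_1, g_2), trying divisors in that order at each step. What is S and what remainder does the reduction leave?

lcm(LM(g_1), LM(g_2)) = x^2.
S = (lcm/LT(g_1))·g_1 − (lcm/LT(g_2))·g_2 = -3/7xy - x + 1/7y - 11/7.
Reduce S modulo (g_1, g_2) in that order:
  leading term xy: subtract (-3/7y)·g_2 from -3/7xy - x + 1/7y - 11/7 → -x + 4/7y - 11/7
  leading term x: subtract (-1)·g_2 from -x + 4/7y - 11/7 → 4/7y - 4/7
  leading term y: no divisor's leading term divides it; move 4/7y to the remainder.
  leading term 1: no divisor's leading term divides it; move -4/7 to the remainder.
The remainder 4/7y - 4/7 is nonzero, so it would be added as the next basis element.

S(g_1, g_2) = -3/7xy - x + 1/7y - 11/7; remainder on division = 4/7y - 4/7.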